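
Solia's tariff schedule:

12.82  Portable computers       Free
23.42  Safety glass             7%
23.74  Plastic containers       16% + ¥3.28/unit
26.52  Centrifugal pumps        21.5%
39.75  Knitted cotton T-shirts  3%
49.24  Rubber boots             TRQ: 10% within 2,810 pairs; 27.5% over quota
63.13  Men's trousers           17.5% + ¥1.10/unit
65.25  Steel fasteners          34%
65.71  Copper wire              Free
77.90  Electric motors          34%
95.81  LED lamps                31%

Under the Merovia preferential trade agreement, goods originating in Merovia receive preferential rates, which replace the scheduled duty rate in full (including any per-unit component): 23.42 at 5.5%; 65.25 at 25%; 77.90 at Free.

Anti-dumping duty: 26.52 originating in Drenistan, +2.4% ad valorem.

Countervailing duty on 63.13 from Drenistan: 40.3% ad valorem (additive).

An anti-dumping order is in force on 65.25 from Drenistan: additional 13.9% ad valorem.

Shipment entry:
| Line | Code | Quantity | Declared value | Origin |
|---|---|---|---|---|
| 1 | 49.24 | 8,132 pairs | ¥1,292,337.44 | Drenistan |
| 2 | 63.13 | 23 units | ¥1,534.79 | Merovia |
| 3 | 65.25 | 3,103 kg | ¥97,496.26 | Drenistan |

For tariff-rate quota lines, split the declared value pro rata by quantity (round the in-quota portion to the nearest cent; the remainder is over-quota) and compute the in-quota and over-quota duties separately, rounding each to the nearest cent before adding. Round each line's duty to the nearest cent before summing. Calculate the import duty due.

¥324,238.49

Line 1 (49.24, Drenistan, 8,132 pairs, ¥1,292,337.44):
Code 49.24 is under a tariff-rate quota (threshold 2,810 pairs). In-quota: 2,810 pairs at 10%; over-quota: 5,322 pairs at 27.5%.
Pro-rata value split: in-quota = ¥1,292,337.44 × 2,810/8,132 = ¥446,565.20; over-quota = ¥1,292,337.44 − ¥446,565.20 = ¥845,772.24.
In-quota duty = ¥446,565.20 × 10% = ¥44,656.52. Over-quota duty = ¥845,772.24 × 27.5% = ¥232,587.37.
Line duty = ¥44,656.52 + ¥232,587.37 = ¥277,243.89.
Line 2 (63.13, Merovia, 23 units, ¥1,534.79):
Base rate for 63.13 is 17.5% + ¥1.10/unit.
Origin Merovia is the FTA partner but 63.13 is not on the preference list; base rate stands.
The additional-duty order on 63.13 targets Drenistan, not Merovia; it does not apply.
Duty = ¥1,534.79 × 17.5% + 23 × ¥1.10 = ¥293.89.
Line 3 (65.25, Drenistan, 3,103 kg, ¥97,496.26):
Base rate for 65.25 is 34%.
65.25 has an FTA preferential rate, but origin Drenistan is not Merovia; base rate stands.
Additional duty on 65.25 from Drenistan: +13.9%. Applied ad valorem rate: 34% + 13.9% = 47.9%.
Duty = ¥97,496.26 × 47.9% = ¥46,700.71.
Total = ¥277,243.89 + ¥293.89 + ¥46,700.71 = ¥324,238.49.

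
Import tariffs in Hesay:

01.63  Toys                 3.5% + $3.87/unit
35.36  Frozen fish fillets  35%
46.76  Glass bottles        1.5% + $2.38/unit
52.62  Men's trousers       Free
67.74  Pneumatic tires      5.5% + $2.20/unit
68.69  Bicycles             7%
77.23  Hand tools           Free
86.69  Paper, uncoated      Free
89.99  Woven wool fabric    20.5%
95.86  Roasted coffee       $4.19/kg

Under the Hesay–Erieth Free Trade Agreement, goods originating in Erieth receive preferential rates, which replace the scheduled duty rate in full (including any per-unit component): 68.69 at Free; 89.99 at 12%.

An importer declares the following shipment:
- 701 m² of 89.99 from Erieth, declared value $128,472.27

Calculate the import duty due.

$15,416.67

Line 1 (89.99, Erieth, 701 m², $128,472.27):
Base rate for 89.99 is 20.5%.
Origin Erieth qualifies under the Hesay–Erieth agreement and 89.99 is covered: preferential rate 12% applies instead.
Duty = $128,472.27 × 12% = $15,416.67.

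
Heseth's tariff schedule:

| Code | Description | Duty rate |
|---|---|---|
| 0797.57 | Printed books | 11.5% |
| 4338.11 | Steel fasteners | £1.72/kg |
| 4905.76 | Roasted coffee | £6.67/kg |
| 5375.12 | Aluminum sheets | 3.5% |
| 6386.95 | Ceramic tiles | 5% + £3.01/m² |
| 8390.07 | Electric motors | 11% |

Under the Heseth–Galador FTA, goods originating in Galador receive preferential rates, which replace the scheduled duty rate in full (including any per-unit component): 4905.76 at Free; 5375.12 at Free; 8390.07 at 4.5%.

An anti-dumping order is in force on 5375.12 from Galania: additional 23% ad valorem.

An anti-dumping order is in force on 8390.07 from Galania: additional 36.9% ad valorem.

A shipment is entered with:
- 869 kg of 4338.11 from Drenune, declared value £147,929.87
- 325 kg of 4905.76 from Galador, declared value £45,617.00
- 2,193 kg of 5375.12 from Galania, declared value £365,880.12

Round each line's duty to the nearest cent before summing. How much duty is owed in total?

Line 1 (4338.11, Drenune, 869 kg, £147,929.87):
Base rate for 4338.11 is £1.72/kg.
Duty = 869 × £1.72 = £1,494.68.
Line 2 (4905.76, Galador, 325 kg, £45,617.00):
Base rate for 4905.76 is £6.67/kg.
Origin Galador qualifies under the Heseth–Galador agreement and 4905.76 is covered: preferential rate Free applies instead.
Duty = £45,617.00 × 0% = £0.00.
Line 3 (5375.12, Galania, 2,193 kg, £365,880.12):
Base rate for 5375.12 is 3.5%.
5375.12 has an FTA preferential rate, but origin Galania is not Galador; base rate stands.
Additional duty on 5375.12 from Galania: +23%. Applied ad valorem rate: 3.5% + 23% = 26.5%.
Duty = £365,880.12 × 26.5% = £96,958.23.
Total = £1,494.68 + £0.00 + £96,958.23 = £98,452.91.

£98,452.91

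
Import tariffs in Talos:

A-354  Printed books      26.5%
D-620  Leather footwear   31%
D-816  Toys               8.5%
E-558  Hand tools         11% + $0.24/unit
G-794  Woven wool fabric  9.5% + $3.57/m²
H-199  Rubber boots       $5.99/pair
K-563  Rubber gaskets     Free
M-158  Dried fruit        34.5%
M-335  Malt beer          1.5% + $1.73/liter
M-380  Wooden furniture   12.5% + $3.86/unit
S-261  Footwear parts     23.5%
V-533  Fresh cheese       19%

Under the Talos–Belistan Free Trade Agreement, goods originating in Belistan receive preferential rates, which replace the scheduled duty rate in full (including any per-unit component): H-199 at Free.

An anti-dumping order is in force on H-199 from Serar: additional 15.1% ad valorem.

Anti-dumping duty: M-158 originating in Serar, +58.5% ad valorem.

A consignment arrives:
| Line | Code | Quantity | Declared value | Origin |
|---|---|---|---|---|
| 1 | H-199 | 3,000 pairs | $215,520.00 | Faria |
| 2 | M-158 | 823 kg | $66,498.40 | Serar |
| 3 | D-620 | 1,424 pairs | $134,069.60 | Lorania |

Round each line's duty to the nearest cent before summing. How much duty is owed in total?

Line 1 (H-199, Faria, 3,000 pairs, $215,520.00):
Base rate for H-199 is $5.99/pair.
H-199 has an FTA preferential rate, but origin Faria is not Belistan; base rate stands.
The additional-duty order on H-199 targets Serar, not Faria; it does not apply.
Duty = 3,000 × $5.99 = $17,970.00.
Line 2 (M-158, Serar, 823 kg, $66,498.40):
Base rate for M-158 is 34.5%.
Additional duty on M-158 from Serar: +58.5%. Applied ad valorem rate: 34.5% + 58.5% = 93%.
Duty = $66,498.40 × 93% = $61,843.51.
Line 3 (D-620, Lorania, 1,424 pairs, $134,069.60):
Base rate for D-620 is 31%.
Duty = $134,069.60 × 31% = $41,561.58.
Total = $17,970.00 + $61,843.51 + $41,561.58 = $121,375.09.

$121,375.09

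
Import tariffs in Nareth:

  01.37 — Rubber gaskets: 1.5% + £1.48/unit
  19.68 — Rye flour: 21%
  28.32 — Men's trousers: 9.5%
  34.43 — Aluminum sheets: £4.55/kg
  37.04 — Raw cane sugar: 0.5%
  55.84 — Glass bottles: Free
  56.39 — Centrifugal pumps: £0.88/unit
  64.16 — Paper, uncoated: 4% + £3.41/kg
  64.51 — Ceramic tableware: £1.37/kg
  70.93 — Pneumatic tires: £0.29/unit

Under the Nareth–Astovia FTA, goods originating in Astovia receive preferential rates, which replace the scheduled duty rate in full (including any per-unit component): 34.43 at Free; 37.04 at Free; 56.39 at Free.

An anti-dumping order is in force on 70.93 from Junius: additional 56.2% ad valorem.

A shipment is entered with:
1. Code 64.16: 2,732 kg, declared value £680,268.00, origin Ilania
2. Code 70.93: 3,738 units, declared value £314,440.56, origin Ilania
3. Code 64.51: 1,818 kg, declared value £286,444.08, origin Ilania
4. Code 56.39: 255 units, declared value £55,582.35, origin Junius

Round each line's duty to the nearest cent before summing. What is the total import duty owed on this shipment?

£40,325.92

Line 1 (64.16, Ilania, 2,732 kg, £680,268.00):
Base rate for 64.16 is 4% + £3.41/kg.
Duty = £680,268.00 × 4% + 2,732 × £3.41 = £36,526.84.
Line 2 (70.93, Ilania, 3,738 units, £314,440.56):
Base rate for 70.93 is £0.29/unit.
The additional-duty order on 70.93 targets Junius, not Ilania; it does not apply.
Duty = 3,738 × £0.29 = £1,084.02.
Line 3 (64.51, Ilania, 1,818 kg, £286,444.08):
Base rate for 64.51 is £1.37/kg.
Duty = 1,818 × £1.37 = £2,490.66.
Line 4 (56.39, Junius, 255 units, £55,582.35):
Base rate for 56.39 is £0.88/unit.
56.39 has an FTA preferential rate, but origin Junius is not Astovia; base rate stands.
Duty = 255 × £0.88 = £224.40.
Total = £36,526.84 + £1,084.02 + £2,490.66 + £224.40 = £40,325.92.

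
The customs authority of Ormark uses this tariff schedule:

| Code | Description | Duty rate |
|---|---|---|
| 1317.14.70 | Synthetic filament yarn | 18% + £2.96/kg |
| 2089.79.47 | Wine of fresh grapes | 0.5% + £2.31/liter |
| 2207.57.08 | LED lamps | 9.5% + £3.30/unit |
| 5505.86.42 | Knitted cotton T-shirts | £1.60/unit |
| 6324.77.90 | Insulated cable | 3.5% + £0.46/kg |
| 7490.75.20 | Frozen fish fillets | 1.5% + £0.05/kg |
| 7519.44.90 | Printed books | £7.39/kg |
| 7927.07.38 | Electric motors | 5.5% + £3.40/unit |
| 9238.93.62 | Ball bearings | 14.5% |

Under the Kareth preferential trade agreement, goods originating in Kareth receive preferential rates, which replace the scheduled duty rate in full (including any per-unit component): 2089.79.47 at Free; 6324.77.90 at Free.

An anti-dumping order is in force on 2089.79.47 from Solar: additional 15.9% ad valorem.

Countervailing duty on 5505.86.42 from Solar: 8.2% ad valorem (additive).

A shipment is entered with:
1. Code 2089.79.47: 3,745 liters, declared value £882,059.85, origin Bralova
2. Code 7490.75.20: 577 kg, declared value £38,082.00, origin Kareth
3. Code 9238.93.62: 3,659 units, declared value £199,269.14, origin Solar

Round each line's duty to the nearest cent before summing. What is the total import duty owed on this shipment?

Line 1 (2089.79.47, Bralova, 3,745 liters, £882,059.85):
Base rate for 2089.79.47 is 0.5% + £2.31/liter.
2089.79.47 has an FTA preferential rate, but origin Bralova is not Kareth; base rate stands.
The additional-duty order on 2089.79.47 targets Solar, not Bralova; it does not apply.
Duty = £882,059.85 × 0.5% + 3,745 × £2.31 = £13,061.25.
Line 2 (7490.75.20, Kareth, 577 kg, £38,082.00):
Base rate for 7490.75.20 is 1.5% + £0.05/kg.
Origin Kareth is the FTA partner but 7490.75.20 is not on the preference list; base rate stands.
Duty = £38,082.00 × 1.5% + 577 × £0.05 = £600.08.
Line 3 (9238.93.62, Solar, 3,659 units, £199,269.14):
Base rate for 9238.93.62 is 14.5%.
Duty = £199,269.14 × 14.5% = £28,894.03.
Total = £13,061.25 + £600.08 + £28,894.03 = £42,555.36.

£42,555.36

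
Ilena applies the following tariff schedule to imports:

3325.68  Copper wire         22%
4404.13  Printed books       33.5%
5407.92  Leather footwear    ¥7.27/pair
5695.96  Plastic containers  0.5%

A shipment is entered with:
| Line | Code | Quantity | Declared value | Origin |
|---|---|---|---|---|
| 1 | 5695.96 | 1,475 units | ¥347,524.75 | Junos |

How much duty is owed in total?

¥1,737.62

Line 1 (5695.96, Junos, 1,475 units, ¥347,524.75):
Base rate for 5695.96 is 0.5%.
Duty = ¥347,524.75 × 0.5% = ¥1,737.62.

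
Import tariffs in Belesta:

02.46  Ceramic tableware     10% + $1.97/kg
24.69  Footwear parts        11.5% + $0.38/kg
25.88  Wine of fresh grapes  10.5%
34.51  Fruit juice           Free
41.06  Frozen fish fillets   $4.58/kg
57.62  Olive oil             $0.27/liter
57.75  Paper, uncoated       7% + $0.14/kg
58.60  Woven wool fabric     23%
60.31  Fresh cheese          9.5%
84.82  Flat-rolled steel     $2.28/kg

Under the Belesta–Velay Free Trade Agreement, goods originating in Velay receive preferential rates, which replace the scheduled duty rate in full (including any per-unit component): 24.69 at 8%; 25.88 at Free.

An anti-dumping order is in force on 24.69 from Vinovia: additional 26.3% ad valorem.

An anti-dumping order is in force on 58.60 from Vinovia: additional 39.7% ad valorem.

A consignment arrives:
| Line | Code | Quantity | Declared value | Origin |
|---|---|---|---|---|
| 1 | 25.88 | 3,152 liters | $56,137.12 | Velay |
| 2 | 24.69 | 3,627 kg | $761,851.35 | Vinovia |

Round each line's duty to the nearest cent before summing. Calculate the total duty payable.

$289,358.07

Line 1 (25.88, Velay, 3,152 liters, $56,137.12):
Base rate for 25.88 is 10.5%.
Origin Velay qualifies under the Belesta–Velay agreement and 25.88 is covered: preferential rate Free applies instead.
Duty = $56,137.12 × 0% = $0.00.
Line 2 (24.69, Vinovia, 3,627 kg, $761,851.35):
Base rate for 24.69 is 11.5% + $0.38/kg.
24.69 has an FTA preferential rate, but origin Vinovia is not Velay; base rate stands.
Additional duty on 24.69 from Vinovia: +26.3%. Applied ad valorem rate: 11.5% + 26.3% = 37.8%.
Duty = $761,851.35 × 37.8% + 3,627 × $0.38 = $289,358.07.
Total = $0.00 + $289,358.07 = $289,358.07.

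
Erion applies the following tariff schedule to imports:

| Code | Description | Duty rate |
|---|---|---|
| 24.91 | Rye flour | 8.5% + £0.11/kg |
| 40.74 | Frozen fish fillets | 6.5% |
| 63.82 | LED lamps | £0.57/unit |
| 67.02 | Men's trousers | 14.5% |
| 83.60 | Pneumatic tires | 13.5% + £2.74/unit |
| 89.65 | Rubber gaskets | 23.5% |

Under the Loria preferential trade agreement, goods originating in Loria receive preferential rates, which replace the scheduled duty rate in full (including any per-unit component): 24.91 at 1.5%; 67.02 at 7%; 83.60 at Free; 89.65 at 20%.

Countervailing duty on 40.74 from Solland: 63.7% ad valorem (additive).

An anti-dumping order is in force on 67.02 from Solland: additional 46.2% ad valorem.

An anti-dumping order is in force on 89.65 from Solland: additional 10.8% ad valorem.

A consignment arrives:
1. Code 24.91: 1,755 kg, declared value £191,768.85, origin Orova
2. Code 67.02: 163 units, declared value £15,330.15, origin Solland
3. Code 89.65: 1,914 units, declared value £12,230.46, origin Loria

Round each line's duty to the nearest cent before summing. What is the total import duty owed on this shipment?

£28,244.89

Line 1 (24.91, Orova, 1,755 kg, £191,768.85):
Base rate for 24.91 is 8.5% + £0.11/kg.
24.91 has an FTA preferential rate, but origin Orova is not Loria; base rate stands.
Duty = £191,768.85 × 8.5% + 1,755 × £0.11 = £16,493.40.
Line 2 (67.02, Solland, 163 units, £15,330.15):
Base rate for 67.02 is 14.5%.
67.02 has an FTA preferential rate, but origin Solland is not Loria; base rate stands.
Additional duty on 67.02 from Solland: +46.2%. Applied ad valorem rate: 14.5% + 46.2% = 60.7%.
Duty = £15,330.15 × 60.7% = £9,305.40.
Line 3 (89.65, Loria, 1,914 units, £12,230.46):
Base rate for 89.65 is 23.5%.
Origin Loria qualifies under the Erion–Loria agreement and 89.65 is covered: preferential rate 20% applies instead.
The additional-duty order on 89.65 targets Solland, not Loria; it does not apply.
Duty = £12,230.46 × 20% = £2,446.09.
Total = £16,493.40 + £9,305.40 + £2,446.09 = £28,244.89.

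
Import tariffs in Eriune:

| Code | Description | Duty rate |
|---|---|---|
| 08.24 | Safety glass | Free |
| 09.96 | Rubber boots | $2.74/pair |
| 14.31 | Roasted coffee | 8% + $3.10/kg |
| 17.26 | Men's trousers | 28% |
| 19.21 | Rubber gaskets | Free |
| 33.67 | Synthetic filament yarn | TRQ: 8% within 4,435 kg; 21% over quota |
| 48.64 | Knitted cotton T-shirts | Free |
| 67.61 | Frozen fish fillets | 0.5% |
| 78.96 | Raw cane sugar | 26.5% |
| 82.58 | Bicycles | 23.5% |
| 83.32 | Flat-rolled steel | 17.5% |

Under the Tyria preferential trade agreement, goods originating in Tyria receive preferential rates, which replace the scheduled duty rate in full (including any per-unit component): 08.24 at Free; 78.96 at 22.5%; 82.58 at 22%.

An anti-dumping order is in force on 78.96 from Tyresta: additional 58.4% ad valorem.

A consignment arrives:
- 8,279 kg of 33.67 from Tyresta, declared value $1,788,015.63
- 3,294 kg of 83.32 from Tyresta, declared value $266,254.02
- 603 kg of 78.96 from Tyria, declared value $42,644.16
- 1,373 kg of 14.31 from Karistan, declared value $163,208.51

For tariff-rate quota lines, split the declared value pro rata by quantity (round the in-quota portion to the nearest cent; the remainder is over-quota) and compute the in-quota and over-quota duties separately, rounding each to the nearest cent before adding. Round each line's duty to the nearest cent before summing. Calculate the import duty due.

Line 1 (33.67, Tyresta, 8,279 kg, $1,788,015.63):
Code 33.67 is under a tariff-rate quota (threshold 4,435 kg). In-quota: 4,435 kg at 8%; over-quota: 3,844 kg at 21%.
Pro-rata value split: in-quota = $1,788,015.63 × 4,435/8,279 = $957,826.95; over-quota = $1,788,015.63 − $957,826.95 = $830,188.68.
In-quota duty = $957,826.95 × 8% = $76,626.16. Over-quota duty = $830,188.68 × 21% = $174,339.62.
Line duty = $76,626.16 + $174,339.62 = $250,965.78.
Line 2 (83.32, Tyresta, 3,294 kg, $266,254.02):
Base rate for 83.32 is 17.5%.
Duty = $266,254.02 × 17.5% = $46,594.45.
Line 3 (78.96, Tyria, 603 kg, $42,644.16):
Base rate for 78.96 is 26.5%.
Origin Tyria qualifies under the Eriune–Tyria agreement and 78.96 is covered: preferential rate 22.5% applies instead.
The additional-duty order on 78.96 targets Tyresta, not Tyria; it does not apply.
Duty = $42,644.16 × 22.5% = $9,594.94.
Line 4 (14.31, Karistan, 1,373 kg, $163,208.51):
Base rate for 14.31 is 8% + $3.10/kg.
Duty = $163,208.51 × 8% + 1,373 × $3.10 = $17,312.98.
Total = $250,965.78 + $46,594.45 + $9,594.94 + $17,312.98 = $324,468.15.

$324,468.15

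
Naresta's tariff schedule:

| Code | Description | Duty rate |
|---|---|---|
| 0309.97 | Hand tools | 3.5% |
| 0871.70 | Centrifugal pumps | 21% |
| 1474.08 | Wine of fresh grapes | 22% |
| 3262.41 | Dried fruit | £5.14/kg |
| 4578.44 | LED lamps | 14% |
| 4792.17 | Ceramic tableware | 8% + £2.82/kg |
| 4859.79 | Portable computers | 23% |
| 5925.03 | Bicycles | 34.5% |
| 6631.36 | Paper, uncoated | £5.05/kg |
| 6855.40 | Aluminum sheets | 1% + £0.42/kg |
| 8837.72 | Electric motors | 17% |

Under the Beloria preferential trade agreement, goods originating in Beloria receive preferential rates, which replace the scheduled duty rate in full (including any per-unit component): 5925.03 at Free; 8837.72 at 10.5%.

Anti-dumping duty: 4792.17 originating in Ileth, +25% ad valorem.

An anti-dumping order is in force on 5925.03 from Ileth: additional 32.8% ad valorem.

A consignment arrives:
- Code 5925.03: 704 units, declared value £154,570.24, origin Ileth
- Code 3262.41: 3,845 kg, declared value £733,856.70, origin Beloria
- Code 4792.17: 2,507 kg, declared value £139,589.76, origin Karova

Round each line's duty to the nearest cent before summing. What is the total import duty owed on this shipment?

Line 1 (5925.03, Ileth, 704 units, £154,570.24):
Base rate for 5925.03 is 34.5%.
5925.03 has an FTA preferential rate, but origin Ileth is not Beloria; base rate stands.
Additional duty on 5925.03 from Ileth: +32.8%. Applied ad valorem rate: 34.5% + 32.8% = 67.3%.
Duty = £154,570.24 × 67.3% = £104,025.77.
Line 2 (3262.41, Beloria, 3,845 kg, £733,856.70):
Base rate for 3262.41 is £5.14/kg.
Origin Beloria is the FTA partner but 3262.41 is not on the preference list; base rate stands.
Duty = 3,845 × £5.14 = £19,763.30.
Line 3 (4792.17, Karova, 2,507 kg, £139,589.76):
Base rate for 4792.17 is 8% + £2.82/kg.
The additional-duty order on 4792.17 targets Ileth, not Karova; it does not apply.
Duty = £139,589.76 × 8% + 2,507 × £2.82 = £18,236.92.
Total = £104,025.77 + £19,763.30 + £18,236.92 = £142,025.99.

£142,025.99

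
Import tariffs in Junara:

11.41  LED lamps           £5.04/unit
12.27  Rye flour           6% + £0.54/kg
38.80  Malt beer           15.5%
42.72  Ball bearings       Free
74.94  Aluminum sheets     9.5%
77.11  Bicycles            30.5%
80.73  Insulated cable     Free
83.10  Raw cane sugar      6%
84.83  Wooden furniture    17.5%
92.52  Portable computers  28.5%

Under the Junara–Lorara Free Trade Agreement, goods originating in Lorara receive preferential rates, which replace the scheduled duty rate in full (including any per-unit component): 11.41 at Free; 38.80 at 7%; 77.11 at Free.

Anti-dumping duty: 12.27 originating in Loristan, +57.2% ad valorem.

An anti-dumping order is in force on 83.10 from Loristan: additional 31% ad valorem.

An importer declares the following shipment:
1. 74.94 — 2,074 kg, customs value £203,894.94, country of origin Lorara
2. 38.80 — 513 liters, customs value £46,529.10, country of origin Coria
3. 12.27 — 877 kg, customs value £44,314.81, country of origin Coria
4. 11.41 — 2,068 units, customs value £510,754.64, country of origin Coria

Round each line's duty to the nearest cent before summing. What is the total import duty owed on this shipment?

£40,137.22

Line 1 (74.94, Lorara, 2,074 kg, £203,894.94):
Base rate for 74.94 is 9.5%.
Origin Lorara is the FTA partner but 74.94 is not on the preference list; base rate stands.
Duty = £203,894.94 × 9.5% = £19,370.02.
Line 2 (38.80, Coria, 513 liters, £46,529.10):
Base rate for 38.80 is 15.5%.
38.80 has an FTA preferential rate, but origin Coria is not Lorara; base rate stands.
Duty = £46,529.10 × 15.5% = £7,212.01.
Line 3 (12.27, Coria, 877 kg, £44,314.81):
Base rate for 12.27 is 6% + £0.54/kg.
The additional-duty order on 12.27 targets Loristan, not Coria; it does not apply.
Duty = £44,314.81 × 6% + 877 × £0.54 = £3,132.47.
Line 4 (11.41, Coria, 2,068 units, £510,754.64):
Base rate for 11.41 is £5.04/unit.
11.41 has an FTA preferential rate, but origin Coria is not Lorara; base rate stands.
Duty = 2,068 × £5.04 = £10,422.72.
Total = £19,370.02 + £7,212.01 + £3,132.47 + £10,422.72 = £40,137.22.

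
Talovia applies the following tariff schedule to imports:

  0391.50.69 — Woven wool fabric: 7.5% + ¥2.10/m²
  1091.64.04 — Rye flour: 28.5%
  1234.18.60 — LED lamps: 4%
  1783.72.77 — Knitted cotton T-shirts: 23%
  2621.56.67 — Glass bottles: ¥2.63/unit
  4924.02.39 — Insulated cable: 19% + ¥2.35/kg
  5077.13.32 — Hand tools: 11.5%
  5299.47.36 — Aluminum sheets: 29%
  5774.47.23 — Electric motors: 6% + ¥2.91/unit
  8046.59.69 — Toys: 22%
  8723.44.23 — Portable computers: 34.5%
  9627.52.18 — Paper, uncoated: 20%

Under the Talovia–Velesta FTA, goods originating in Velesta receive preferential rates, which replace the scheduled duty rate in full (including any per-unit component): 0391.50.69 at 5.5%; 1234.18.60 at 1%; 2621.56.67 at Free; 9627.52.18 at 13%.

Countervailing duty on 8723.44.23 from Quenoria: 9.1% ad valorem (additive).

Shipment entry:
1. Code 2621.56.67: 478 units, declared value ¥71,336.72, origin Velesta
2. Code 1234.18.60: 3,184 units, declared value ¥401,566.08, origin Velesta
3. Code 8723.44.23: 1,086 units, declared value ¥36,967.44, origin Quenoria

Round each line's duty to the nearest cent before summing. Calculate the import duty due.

Line 1 (2621.56.67, Velesta, 478 units, ¥71,336.72):
Base rate for 2621.56.67 is ¥2.63/unit.
Origin Velesta qualifies under the Talovia–Velesta agreement and 2621.56.67 is covered: preferential rate Free applies instead.
Duty = ¥71,336.72 × 0% = ¥0.00.
Line 2 (1234.18.60, Velesta, 3,184 units, ¥401,566.08):
Base rate for 1234.18.60 is 4%.
Origin Velesta qualifies under the Talovia–Velesta agreement and 1234.18.60 is covered: preferential rate 1% applies instead.
Duty = ¥401,566.08 × 1% = ¥4,015.66.
Line 3 (8723.44.23, Quenoria, 1,086 units, ¥36,967.44):
Base rate for 8723.44.23 is 34.5%.
Additional duty on 8723.44.23 from Quenoria: +9.1%. Applied ad valorem rate: 34.5% + 9.1% = 43.6%.
Duty = ¥36,967.44 × 43.6% = ¥16,117.80.
Total = ¥0.00 + ¥4,015.66 + ¥16,117.80 = ¥20,133.46.

¥20,133.46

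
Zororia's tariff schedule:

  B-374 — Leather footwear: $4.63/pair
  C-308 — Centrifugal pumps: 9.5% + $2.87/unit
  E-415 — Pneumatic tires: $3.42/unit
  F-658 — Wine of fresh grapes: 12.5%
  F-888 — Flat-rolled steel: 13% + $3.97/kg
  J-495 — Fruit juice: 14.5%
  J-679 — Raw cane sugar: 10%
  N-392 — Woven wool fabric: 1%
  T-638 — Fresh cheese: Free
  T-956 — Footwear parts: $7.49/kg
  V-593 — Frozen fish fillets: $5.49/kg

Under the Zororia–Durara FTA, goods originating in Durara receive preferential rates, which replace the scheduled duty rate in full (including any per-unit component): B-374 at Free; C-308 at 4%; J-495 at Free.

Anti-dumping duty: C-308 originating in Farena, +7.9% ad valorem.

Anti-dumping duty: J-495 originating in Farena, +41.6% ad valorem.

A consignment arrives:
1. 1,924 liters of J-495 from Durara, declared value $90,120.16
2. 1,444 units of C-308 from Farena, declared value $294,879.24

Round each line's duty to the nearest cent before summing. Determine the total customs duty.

Line 1 (J-495, Durara, 1,924 liters, $90,120.16):
Base rate for J-495 is 14.5%.
Origin Durara qualifies under the Zororia–Durara agreement and J-495 is covered: preferential rate Free applies instead.
The additional-duty order on J-495 targets Farena, not Durara; it does not apply.
Duty = $90,120.16 × 0% = $0.00.
Line 2 (C-308, Farena, 1,444 units, $294,879.24):
Base rate for C-308 is 9.5% + $2.87/unit.
C-308 has an FTA preferential rate, but origin Farena is not Durara; base rate stands.
Additional duty on C-308 from Farena: +7.9%. Applied ad valorem rate: 9.5% + 7.9% = 17.4%.
Duty = $294,879.24 × 17.4% + 1,444 × $2.87 = $55,453.27.
Total = $0.00 + $55,453.27 = $55,453.27.

$55,453.27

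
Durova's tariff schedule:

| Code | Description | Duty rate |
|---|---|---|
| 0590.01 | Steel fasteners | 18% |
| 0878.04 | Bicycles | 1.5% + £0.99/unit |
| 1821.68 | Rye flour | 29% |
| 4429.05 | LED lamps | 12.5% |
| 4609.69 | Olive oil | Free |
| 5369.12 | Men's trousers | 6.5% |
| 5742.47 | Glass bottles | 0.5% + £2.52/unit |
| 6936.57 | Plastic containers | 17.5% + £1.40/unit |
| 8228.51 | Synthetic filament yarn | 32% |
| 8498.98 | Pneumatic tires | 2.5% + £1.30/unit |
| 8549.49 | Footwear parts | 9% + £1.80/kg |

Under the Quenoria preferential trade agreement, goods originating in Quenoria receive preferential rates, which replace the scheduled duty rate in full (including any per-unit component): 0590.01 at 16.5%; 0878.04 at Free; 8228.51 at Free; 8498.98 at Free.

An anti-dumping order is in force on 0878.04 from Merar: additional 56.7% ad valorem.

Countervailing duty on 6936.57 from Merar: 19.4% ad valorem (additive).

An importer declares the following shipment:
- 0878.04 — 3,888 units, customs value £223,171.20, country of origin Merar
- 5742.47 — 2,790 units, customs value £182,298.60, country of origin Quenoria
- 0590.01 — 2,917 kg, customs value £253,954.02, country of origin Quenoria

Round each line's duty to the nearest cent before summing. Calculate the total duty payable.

£183,579.46

Line 1 (0878.04, Merar, 3,888 units, £223,171.20):
Base rate for 0878.04 is 1.5% + £0.99/unit.
0878.04 has an FTA preferential rate, but origin Merar is not Quenoria; base rate stands.
Additional duty on 0878.04 from Merar: +56.7%. Applied ad valorem rate: 1.5% + 56.7% = 58.2%.
Duty = £223,171.20 × 58.2% + 3,888 × £0.99 = £133,734.76.
Line 2 (5742.47, Quenoria, 2,790 units, £182,298.60):
Base rate for 5742.47 is 0.5% + £2.52/unit.
Origin Quenoria is the FTA partner but 5742.47 is not on the preference list; base rate stands.
Duty = £182,298.60 × 0.5% + 2,790 × £2.52 = £7,942.29.
Line 3 (0590.01, Quenoria, 2,917 kg, £253,954.02):
Base rate for 0590.01 is 18%.
Origin Quenoria qualifies under the Durova–Quenoria agreement and 0590.01 is covered: preferential rate 16.5% applies instead.
Duty = £253,954.02 × 16.5% = £41,902.41.
Total = £133,734.76 + £7,942.29 + £41,902.41 = £183,579.46.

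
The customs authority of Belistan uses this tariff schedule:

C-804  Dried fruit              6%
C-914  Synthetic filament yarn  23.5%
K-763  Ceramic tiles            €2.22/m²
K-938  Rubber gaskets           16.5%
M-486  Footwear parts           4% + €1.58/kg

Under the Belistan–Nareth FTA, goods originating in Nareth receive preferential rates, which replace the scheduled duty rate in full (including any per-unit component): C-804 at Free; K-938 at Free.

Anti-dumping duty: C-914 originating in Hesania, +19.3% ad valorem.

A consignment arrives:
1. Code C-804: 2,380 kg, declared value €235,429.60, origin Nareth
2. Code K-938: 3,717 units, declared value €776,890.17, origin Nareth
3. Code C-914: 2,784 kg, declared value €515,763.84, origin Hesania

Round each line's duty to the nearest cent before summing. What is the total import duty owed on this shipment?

€220,746.92

Line 1 (C-804, Nareth, 2,380 kg, €235,429.60):
Base rate for C-804 is 6%.
Origin Nareth qualifies under the Belistan–Nareth agreement and C-804 is covered: preferential rate Free applies instead.
Duty = €235,429.60 × 0% = €0.00.
Line 2 (K-938, Nareth, 3,717 units, €776,890.17):
Base rate for K-938 is 16.5%.
Origin Nareth qualifies under the Belistan–Nareth agreement and K-938 is covered: preferential rate Free applies instead.
Duty = €776,890.17 × 0% = €0.00.
Line 3 (C-914, Hesania, 2,784 kg, €515,763.84):
Base rate for C-914 is 23.5%.
Additional duty on C-914 from Hesania: +19.3%. Applied ad valorem rate: 23.5% + 19.3% = 42.8%.
Duty = €515,763.84 × 42.8% = €220,746.92.
Total = €0.00 + €0.00 + €220,746.92 = €220,746.92.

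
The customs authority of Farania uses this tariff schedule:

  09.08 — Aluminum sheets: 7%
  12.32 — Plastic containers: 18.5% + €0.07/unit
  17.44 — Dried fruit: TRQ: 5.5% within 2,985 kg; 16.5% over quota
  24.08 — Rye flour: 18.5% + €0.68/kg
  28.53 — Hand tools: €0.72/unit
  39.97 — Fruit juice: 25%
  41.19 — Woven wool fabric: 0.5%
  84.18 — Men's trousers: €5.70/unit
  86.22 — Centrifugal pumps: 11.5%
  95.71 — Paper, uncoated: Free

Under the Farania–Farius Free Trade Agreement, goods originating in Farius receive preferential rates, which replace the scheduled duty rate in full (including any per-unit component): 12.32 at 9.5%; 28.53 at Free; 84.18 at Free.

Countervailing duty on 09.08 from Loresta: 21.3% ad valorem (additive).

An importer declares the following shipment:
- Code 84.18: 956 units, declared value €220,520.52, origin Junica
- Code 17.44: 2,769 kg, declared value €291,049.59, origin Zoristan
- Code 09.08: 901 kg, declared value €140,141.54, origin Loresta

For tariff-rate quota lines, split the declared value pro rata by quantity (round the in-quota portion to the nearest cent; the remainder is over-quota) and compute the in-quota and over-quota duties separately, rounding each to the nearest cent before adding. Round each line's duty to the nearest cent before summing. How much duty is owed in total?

€61,116.99

Line 1 (84.18, Junica, 956 units, €220,520.52):
Base rate for 84.18 is €5.70/unit.
84.18 has an FTA preferential rate, but origin Junica is not Farius; base rate stands.
Duty = 956 × €5.70 = €5,449.20.
Line 2 (17.44, Zoristan, 2,769 kg, €291,049.59):
Code 17.44 is under a tariff-rate quota (threshold 2,985 kg). Quantity 2,769 kg is within the quota, so the in-quota rate 5.5% applies to the full value.
Duty = €291,049.59 × 5.5% = €16,007.73.
Line 3 (09.08, Loresta, 901 kg, €140,141.54):
Base rate for 09.08 is 7%.
Additional duty on 09.08 from Loresta: +21.3%. Applied ad valorem rate: 7% + 21.3% = 28.3%.
Duty = €140,141.54 × 28.3% = €39,660.06.
Total = €5,449.20 + €16,007.73 + €39,660.06 = €61,116.99.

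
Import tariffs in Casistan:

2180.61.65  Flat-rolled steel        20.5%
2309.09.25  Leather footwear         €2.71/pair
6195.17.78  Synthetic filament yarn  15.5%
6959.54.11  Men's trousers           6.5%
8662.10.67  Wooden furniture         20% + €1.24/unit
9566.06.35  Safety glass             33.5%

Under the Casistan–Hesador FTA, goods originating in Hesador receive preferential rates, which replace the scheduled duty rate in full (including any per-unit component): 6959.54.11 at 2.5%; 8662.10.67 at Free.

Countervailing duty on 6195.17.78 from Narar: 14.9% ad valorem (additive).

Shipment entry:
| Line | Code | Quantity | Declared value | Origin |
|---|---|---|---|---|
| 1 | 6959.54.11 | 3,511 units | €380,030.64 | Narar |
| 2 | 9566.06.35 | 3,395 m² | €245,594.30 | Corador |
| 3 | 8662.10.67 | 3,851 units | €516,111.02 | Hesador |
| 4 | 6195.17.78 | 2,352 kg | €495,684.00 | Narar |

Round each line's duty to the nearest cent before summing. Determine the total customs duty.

€257,664.02

Line 1 (6959.54.11, Narar, 3,511 units, €380,030.64):
Base rate for 6959.54.11 is 6.5%.
6959.54.11 has an FTA preferential rate, but origin Narar is not Hesador; base rate stands.
Duty = €380,030.64 × 6.5% = €24,701.99.
Line 2 (9566.06.35, Corador, 3,395 m², €245,594.30):
Base rate for 9566.06.35 is 33.5%.
Duty = €245,594.30 × 33.5% = €82,274.09.
Line 3 (8662.10.67, Hesador, 3,851 units, €516,111.02):
Base rate for 8662.10.67 is 20% + €1.24/unit.
Origin Hesador qualifies under the Casistan–Hesador agreement and 8662.10.67 is covered: preferential rate Free applies instead.
Duty = €516,111.02 × 0% = €0.00.
Line 4 (6195.17.78, Narar, 2,352 kg, €495,684.00):
Base rate for 6195.17.78 is 15.5%.
Additional duty on 6195.17.78 from Narar: +14.9%. Applied ad valorem rate: 15.5% + 14.9% = 30.4%.
Duty = €495,684.00 × 30.4% = €150,687.94.
Total = €24,701.99 + €82,274.09 + €0.00 + €150,687.94 = €257,664.02.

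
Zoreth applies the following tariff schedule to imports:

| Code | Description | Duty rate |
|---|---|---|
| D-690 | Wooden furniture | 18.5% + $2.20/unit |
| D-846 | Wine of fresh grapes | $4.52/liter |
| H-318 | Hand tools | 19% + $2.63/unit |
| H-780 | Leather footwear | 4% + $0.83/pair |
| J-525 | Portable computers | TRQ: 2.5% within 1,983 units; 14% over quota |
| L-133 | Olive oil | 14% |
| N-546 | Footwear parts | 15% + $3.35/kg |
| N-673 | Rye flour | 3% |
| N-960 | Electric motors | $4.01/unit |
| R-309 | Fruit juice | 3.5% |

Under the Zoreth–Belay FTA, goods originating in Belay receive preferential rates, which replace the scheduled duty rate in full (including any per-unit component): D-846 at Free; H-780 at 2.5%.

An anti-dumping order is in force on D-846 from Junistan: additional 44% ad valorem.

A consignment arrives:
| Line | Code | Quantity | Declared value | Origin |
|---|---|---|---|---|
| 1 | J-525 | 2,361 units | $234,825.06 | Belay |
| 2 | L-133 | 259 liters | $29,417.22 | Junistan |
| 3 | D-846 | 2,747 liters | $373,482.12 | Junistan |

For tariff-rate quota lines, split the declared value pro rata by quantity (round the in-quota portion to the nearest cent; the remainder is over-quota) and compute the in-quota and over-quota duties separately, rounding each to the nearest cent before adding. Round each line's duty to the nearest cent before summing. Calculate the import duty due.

Line 1 (J-525, Belay, 2,361 units, $234,825.06):
Code J-525 is under a tariff-rate quota (threshold 1,983 units). In-quota: 1,983 units at 2.5%; over-quota: 378 units at 14%.
Pro-rata value split: in-quota = $234,825.06 × 1,983/2,361 = $197,229.18; over-quota = $234,825.06 − $197,229.18 = $37,595.88.
In-quota duty = $197,229.18 × 2.5% = $4,930.73. Over-quota duty = $37,595.88 × 14% = $5,263.42.
Line duty = $4,930.73 + $5,263.42 = $10,194.15.
Line 2 (L-133, Junistan, 259 liters, $29,417.22):
Base rate for L-133 is 14%.
Duty = $29,417.22 × 14% = $4,118.41.
Line 3 (D-846, Junistan, 2,747 liters, $373,482.12):
Base rate for D-846 is $4.52/liter.
D-846 has an FTA preferential rate, but origin Junistan is not Belay; base rate stands.
Additional duty on D-846 from Junistan: +44% ad valorem. Applied ad valorem rate = 44%.
Duty = $373,482.12 × 44% + 2,747 × $4.52 = $176,748.57.
Total = $10,194.15 + $4,118.41 + $176,748.57 = $191,061.13.

$191,061.13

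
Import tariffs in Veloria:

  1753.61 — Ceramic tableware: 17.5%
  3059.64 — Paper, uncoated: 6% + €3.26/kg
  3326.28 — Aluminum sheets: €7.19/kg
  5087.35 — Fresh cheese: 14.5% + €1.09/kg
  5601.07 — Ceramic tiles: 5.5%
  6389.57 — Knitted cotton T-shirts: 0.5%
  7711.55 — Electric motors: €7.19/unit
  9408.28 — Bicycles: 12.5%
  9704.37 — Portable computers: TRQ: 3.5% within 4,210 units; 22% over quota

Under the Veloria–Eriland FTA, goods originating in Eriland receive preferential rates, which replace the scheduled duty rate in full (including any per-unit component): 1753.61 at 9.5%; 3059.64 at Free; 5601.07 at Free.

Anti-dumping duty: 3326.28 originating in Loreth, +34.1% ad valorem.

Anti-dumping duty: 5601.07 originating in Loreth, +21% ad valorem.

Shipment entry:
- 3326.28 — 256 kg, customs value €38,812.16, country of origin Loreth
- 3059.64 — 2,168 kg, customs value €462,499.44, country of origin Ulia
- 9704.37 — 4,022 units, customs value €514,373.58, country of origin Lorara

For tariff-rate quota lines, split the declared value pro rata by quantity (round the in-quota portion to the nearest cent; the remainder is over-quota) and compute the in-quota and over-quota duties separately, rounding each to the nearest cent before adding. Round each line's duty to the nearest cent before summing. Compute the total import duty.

€67,896.32

Line 1 (3326.28, Loreth, 256 kg, €38,812.16):
Base rate for 3326.28 is €7.19/kg.
Additional duty on 3326.28 from Loreth: +34.1% ad valorem. Applied ad valorem rate = 34.1%.
Duty = €38,812.16 × 34.1% + 256 × €7.19 = €15,075.59.
Line 2 (3059.64, Ulia, 2,168 kg, €462,499.44):
Base rate for 3059.64 is 6% + €3.26/kg.
3059.64 has an FTA preferential rate, but origin Ulia is not Eriland; base rate stands.
Duty = €462,499.44 × 6% + 2,168 × €3.26 = €34,817.65.
Line 3 (9704.37, Lorara, 4,022 units, €514,373.58):
Code 9704.37 is under a tariff-rate quota (threshold 4,210 units). Quantity 4,022 units is within the quota, so the in-quota rate 3.5% applies to the full value.
Duty = €514,373.58 × 3.5% = €18,003.08.
Total = €15,075.59 + €34,817.65 + €18,003.08 = €67,896.32.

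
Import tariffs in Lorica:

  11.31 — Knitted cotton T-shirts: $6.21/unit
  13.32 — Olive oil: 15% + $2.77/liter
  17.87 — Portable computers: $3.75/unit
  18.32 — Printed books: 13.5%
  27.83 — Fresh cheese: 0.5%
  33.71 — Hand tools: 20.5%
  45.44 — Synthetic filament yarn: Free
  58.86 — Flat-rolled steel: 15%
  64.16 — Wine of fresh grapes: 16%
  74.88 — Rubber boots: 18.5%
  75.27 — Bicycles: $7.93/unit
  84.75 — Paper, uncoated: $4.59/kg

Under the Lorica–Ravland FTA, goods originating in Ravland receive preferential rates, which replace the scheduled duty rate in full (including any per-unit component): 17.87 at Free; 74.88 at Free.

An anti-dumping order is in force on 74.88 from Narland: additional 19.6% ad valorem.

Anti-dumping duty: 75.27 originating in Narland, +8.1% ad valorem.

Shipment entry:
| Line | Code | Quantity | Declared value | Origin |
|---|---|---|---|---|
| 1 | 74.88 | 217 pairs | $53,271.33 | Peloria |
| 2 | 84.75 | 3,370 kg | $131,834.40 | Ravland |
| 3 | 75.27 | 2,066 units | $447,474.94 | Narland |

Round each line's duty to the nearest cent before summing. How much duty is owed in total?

$77,952.35

Line 1 (74.88, Peloria, 217 pairs, $53,271.33):
Base rate for 74.88 is 18.5%.
74.88 has an FTA preferential rate, but origin Peloria is not Ravland; base rate stands.
The additional-duty order on 74.88 targets Narland, not Peloria; it does not apply.
Duty = $53,271.33 × 18.5% = $9,855.20.
Line 2 (84.75, Ravland, 3,370 kg, $131,834.40):
Base rate for 84.75 is $4.59/kg.
Origin Ravland is the FTA partner but 84.75 is not on the preference list; base rate stands.
Duty = 3,370 × $4.59 = $15,468.30.
Line 3 (75.27, Narland, 2,066 units, $447,474.94):
Base rate for 75.27 is $7.93/unit.
Additional duty on 75.27 from Narland: +8.1% ad valorem. Applied ad valorem rate = 8.1%.
Duty = $447,474.94 × 8.1% + 2,066 × $7.93 = $52,628.85.
Total = $9,855.20 + $15,468.30 + $52,628.85 = $77,952.35.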